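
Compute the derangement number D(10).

Use the recurrence D(n) = (n-1)(D(n-1) + D(n-2)) with D(0)=1, D(1)=0.
Building up: D(2)=1, D(3)=2, D(4)=9, D(5)=44, D(6)=265, D(7)=1854, D(8)=14833, D(9)=133496.
D(10) = 9 x (D(9) + D(8)) = 9 x (133496 + 14833).

Final answer: D(10) = 1334961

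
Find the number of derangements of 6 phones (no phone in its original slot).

Use the recurrence D(n) = (n-1)(D(n-1) + D(n-2)) with D(0)=1, D(1)=0.
D(2) = 1 x (0 + 1) = 1
D(3) = 2 x (1 + 0) = 2
D(4) = 3 x (2 + 1) = 9
D(5) = 4 x (9 + 2) = 44
D(6) = 5 x (D(5) + D(4)) = 5 x (44 + 9)

Final answer: D(6) = 265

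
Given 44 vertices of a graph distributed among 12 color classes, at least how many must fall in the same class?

By pigeonhole with 44 objects and 12 categories: ceiling(44/12).

Final answer: 4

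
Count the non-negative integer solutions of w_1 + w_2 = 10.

Stars and bars with 10 stars and 1 bars:
C(10+2-1, 2-1) = C(11,1).

Final answer: C(11,1) = 11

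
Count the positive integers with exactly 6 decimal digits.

First digit: 9 choices (1-9). Each of the remaining 5 digits: 10 choices.
Total: 9 x 10^5.

Final answer: 900000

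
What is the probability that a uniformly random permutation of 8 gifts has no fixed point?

Use the recurrence D(n) = (n-1)(D(n-1) + D(n-2)) with D(0)=1, D(1)=0.
Building up: D(2)=1, D(3)=2, D(4)=9, D(5)=44, D(6)=265, D(7)=1854, D(8)=14833.
Total arrangements: 8! = 40320.
Probability = D(8)/8! = 2119/5760.

Final answer: D(8)/8! = 14833/40320 = 0.367882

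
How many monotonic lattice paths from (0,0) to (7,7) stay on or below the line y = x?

Total monotonic paths to (7,7): C(14,7) = 3432.
Paths that cross above y=x (reflection bijection): C(14,8) = 3003.
Valid Dyck paths: 3432 - 3003.
(Equivalently, C_{7} = C(14,7)/8 = 3432/8.)

Final answer: C_{7} = 429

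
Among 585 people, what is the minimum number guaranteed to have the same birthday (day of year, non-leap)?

There are 365 possible values for birthday (day of year, non-leap). With 585 people and 365 categories, by pigeonhole: ceiling(585/365).

Final answer: 2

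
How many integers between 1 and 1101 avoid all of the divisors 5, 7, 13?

|div by 5|=220, |div by 7|=157, |div by 13|=84.
|div by 5&7|=31, |div by 5&13|=16, |div by 7&13|=12, |div by all|=2.
By inclusion-exclusion, divisible by at least one: 220+157+84-31-16-12+2 = 404.
Not divisible by any: 1101 - 404.

Final answer: 697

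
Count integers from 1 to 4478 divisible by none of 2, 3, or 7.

|div by 2|=2239, |div by 3|=1492, |div by 7|=639.
|div by 2&3|=746, |div by 2&7|=319, |div by 3&7|=213, |div by all|=106.
By inclusion-exclusion, divisible by at least one: 2239+1492+639-746-319-213+106 = 3198.
Not divisible by any: 4478 - 3198.

Final answer: 1280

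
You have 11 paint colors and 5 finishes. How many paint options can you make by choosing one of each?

By the multiplication principle: 11 x 5.

Final answer: 55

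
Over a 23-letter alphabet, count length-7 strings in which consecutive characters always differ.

First character: 23 choices. Each subsequent: 22 choices (must differ from the previous one).
Total: 23 x 22^6.

Final answer: 23 x 22^{6} = 2607737792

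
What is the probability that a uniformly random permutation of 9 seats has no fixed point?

D(n) = (n-1)(D(n-1) + D(n-2)), D(0)=1, D(1)=0.
Building up: D(2)=1, D(3)=2, D(4)=9, D(5)=44, D(6)=265, D(7)=1854, D(8)=14833, D(9)=133496.
Total arrangements: 9! = 362880.
Probability = D(9)/9! = 16687/45360.

Final answer: D(9)/9! = 133496/362880 = 0.367879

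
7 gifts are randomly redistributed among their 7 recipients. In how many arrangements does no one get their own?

Use the recurrence D(n) = (n-1)(D(n-1) + D(n-2)) with D(0)=1, D(1)=0.
D(2) = 1 x (0 + 1) = 1
D(3) = 2 x (1 + 0) = 2
D(4) = 3 x (2 + 1) = 9
D(5) = 4 x (9 + 2) = 44
D(6) = 5 x (44 + 9) = 265
D(7) = 6 x (D(6) + D(5)) = 6 x (265 + 44)

Final answer: D(7) = 1854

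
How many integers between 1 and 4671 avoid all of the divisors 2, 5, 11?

|div by 2|=2335, |div by 5|=934, |div by 11|=424.
|div by 2&5|=467, |div by 2&11|=212, |div by 5&11|=84, |div by all|=42.
By inclusion-exclusion, divisible by at least one: 2335+934+424-467-212-84+42 = 2972.
Not divisible by any: 4671 - 2972.

Final answer: 1699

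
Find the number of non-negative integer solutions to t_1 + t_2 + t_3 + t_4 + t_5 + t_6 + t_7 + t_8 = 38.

Stars and bars with 38 stars and 7 bars:
C(38+8-1, 8-1) = C(45,7).

Final answer: C(45,7) = 45379620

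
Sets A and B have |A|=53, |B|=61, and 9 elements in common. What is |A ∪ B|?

|A union B| = |A| + |B| - |A intersect B| = 53 + 61 - 9.

Final answer: 105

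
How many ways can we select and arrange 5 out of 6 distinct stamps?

P(6,5) = 6!/(6-5)! = 6!/1!.

Final answer: P(6,5) = 720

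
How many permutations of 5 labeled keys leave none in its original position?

D(n) = (n-1)(D(n-1) + D(n-2)), D(0)=1, D(1)=0.
D(2) = 1 x (0 + 1) = 1
D(3) = 2 x (1 + 0) = 2
D(4) = 3 x (2 + 1) = 9
D(5) = 4 x (D(4) + D(3)) = 4 x (9 + 2)

Final answer: D(5) = 44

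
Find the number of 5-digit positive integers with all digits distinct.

First digit: 9 (not 0). Second: 9 (not first). Third: 8, etc.
Total: 9 x 9 x 8 x 7 x 6.

Final answer: 27216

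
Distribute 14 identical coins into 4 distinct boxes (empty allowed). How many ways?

Stars and bars: C(n+k-1, k-1) = C(17,3).

Final answer: C(17,3) = 680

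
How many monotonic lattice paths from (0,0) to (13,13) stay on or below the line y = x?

Total monotonic paths to (13,13): C(26,13) = 10400600.
Reflecting each bad path at its first crossing gives a bijection with paths to (12,14): C(26,14) = 9657700.
Valid Dyck paths: 10400600 - 9657700.
(These counts are the Catalan numbers.)

Final answer: C_{13} = 742900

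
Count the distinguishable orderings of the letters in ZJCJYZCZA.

Letters (A:1, C:2, J:2, Y:1, Z:3). Total letters: 9.
Permutations = 9!/(3! x 2! x 2!).

Final answer: 15120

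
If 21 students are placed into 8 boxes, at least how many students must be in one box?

By the pigeonhole principle: ceiling(21/8).

Final answer: 3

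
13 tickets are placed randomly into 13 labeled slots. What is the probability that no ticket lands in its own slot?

D(n) = (n-1)(D(n-1) + D(n-2)), D(0)=1, D(1)=0.
Building up: D(2)=1, D(3)=2, D(4)=9, D(5)=44, D(6)=265, D(7)=1854, D(8)=14833, D(9)=133496, D(10)=1334961, D(11)=14684570, D(12)=176214841, D(13)=2290792932.
Total arrangements: 13! = 6227020800.
Probability = D(13)/13! = 63633137/172972800.

Final answer: D(13)/13! = 2290792932/6227020800 = 0.367879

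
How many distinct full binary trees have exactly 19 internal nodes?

This is a standard Catalan-number count: the answer is C_n. Here n = 19.
C_n = C(2n,n) - C(2n,n+1), so C_{19} = C(38,19) - C(38,20) = 35345263800 - 33578000610.

Final answer: C_{19} = 1767263190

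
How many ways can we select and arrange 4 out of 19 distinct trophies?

P(19,4) = 19!/(19-4)! = 19!/15!.

Final answer: P(19,4) = 93024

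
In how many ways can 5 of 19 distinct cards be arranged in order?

P(19,5) = 19!/(19-5)! = 19!/14!.

Final answer: P(19,5) = 1395360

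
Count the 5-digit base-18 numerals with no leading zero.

Leading digit: 17 options (nonzero). Other 4 digit(s): 18 options each.
Total: 17 x 18^4.

Final answer: 1784592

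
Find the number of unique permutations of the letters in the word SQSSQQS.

Letters (Q:3, S:4). Total letters: 7.
Permutations = 7!/(4! x 3!).

Final answer: 35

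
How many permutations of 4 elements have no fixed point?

Use the recurrence D(n) = (n-1)(D(n-1) + D(n-2)) with D(0)=1, D(1)=0.
D(2) = 1 x (0 + 1) = 1
D(3) = 2 x (1 + 0) = 2
D(4) = 3 x (D(3) + D(2)) = 3 x (2 + 1)

Final answer: D(4) = 9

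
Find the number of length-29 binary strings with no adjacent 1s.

Classify by the final bit: ...0 gives a(n-1) strings, ...01 gives a(n-2) strings. Thus a(n) = a(n-1) + a(n-2) with a(1)=2, a(2)=3.
Iterating the recurrence: a(1)=2, a(2)=3, a(3)=5, a(4)=8, a(5)=13, a(6)=21, a(7)=34, a(8)=55, a(9)=89, a(10)=144, a(11)=233, a(12)=377, a(13)=610, a(14)=987, a(15)=1597, a(16)=2584, a(17)=4181, a(18)=6765, a(19)=10946, a(20)=17711, a(21)=28657, a(22)=46368, a(23)=75025, a(24)=121393, a(25)=196418, a(26)=317811, a(27)=514229, a(28)=832040, a(29)=1346269.

Final answer: 1346269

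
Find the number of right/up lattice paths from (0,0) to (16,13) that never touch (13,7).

Total paths to (16,13): C(29,13) = 67863915.
Paths through (13,7): C(20,7) x C(9,6) = 6511680.
Avoiding (13,7): 67863915 - 6511680.

Final answer: 61352235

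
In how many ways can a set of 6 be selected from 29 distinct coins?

C(29,6) = 29!/(6! x 23!).

Final answer: \binom{29}{6} = 475020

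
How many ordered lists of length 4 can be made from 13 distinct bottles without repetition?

P(13,4) = 13!/(13-4)! = 13!/9!.

Final answer: P(13,4) = 17160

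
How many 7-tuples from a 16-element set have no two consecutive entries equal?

First character: 16 choices. Each subsequent: 15 choices (must differ from the previous one).
Total: 16 x 15^6.

Final answer: 16 x 15^{6} = 182250000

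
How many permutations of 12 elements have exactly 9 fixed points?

Choose which 9 elements are fixed: C(12,9) = 220.
Derange the remaining 3 using D(j) = (j-1)(D(j-1) + D(j-2)), D(0)=1, D(1)=0: D(2)=1, D(3)=2.
Total: 220 x 2.

Final answer: C(12,9) D(3) = 440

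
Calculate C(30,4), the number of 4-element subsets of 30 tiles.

C(30,4) = 30!/(4! x 26!).

Final answer: \binom{30}{4} = 27405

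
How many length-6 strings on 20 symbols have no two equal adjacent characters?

Let g(n) count such strings. g(1) = 20, and each valid string of length n-1 extends in 19 ways (any symbol but the last), so g(n) = 19 g(n-1).
Total: g(6) = 20 x 19^5.

Final answer: 20 x 19^{5} = 49521980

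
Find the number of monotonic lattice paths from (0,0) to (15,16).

Each path has 15 right steps and 16 up steps in some order (31 steps total).
Choose which 16 of the 31 steps are up: C(31,16).

Final answer: C(31,16) = 300540195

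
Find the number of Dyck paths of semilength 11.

Total monotonic paths to (11,11): C(22,11) = 705432.
Reflecting each bad path at its first crossing gives a bijection with paths to (10,12): C(22,12) = 646646.
Valid Dyck paths: 705432 - 646646.
(These counts are the Catalan numbers.)

Final answer: C_{11} = 58786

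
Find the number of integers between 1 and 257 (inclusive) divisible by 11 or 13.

Multiples of 11: 23. Multiples of 13: 19. Of both (lcm=143): 1.
By inclusion-exclusion: 23 + 19 - 1.

Final answer: 41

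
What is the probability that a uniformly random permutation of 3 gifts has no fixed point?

Use the recurrence D(n) = (n-1)(D(n-1) + D(n-2)) with D(0)=1, D(1)=0.
Building up: D(2)=1, D(3)=2.
Total arrangements: 3! = 6.
Probability = D(3)/3! = 1/3.

Final answer: D(3)/3! = 2/6 = 0.333333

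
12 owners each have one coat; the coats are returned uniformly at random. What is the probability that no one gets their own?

D(n) = (n-1)(D(n-1) + D(n-2)), D(0)=1, D(1)=0.
Building up: D(2)=1, D(3)=2, D(4)=9, D(5)=44, D(6)=265, D(7)=1854, D(8)=14833, D(9)=133496, D(10)=1334961, D(11)=14684570, D(12)=176214841.
Total arrangements: 12! = 479001600.
Probability = D(12)/12! = 16019531/43545600.

Final answer: D(12)/12! = 176214841/479001600 = 0.367879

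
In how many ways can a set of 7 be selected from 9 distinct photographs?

C(9,7) = 9!/(7! x 2!).

Final answer: \binom{9}{7} = 36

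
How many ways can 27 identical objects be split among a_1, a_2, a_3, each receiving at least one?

Substitute a'_i = a_i - 1 (so a'_i >= 0). Then sum a'_i = 27 - 3 = 24.
Stars and bars: C(24+3-1, 3-1) = C(26,2).

Final answer: C(26,2) = 325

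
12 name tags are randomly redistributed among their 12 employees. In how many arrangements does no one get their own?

Derangements satisfy D(n) = (n-1)(D(n-1) + D(n-2)), starting from D(0)=1, D(1)=0.
D(2) = 1 x (0 + 1) = 1
D(3) = 2 x (1 + 0) = 2
D(4) = 3 x (2 + 1) = 9
D(5) = 4 x (9 + 2) = 44
D(6) = 5 x (44 + 9) = 265
D(7) = 6 x (265 + 44) = 1854
D(8) = 7 x (1854 + 265) = 14833
D(9) = 8 x (14833 + 1854) = 133496
D(10) = 9 x (133496 + 14833) = 1334961
D(11) = 10 x (1334961 + 133496) = 14684570
D(12) = 11 x (D(11) + D(10)) = 11 x (14684570 + 1334961)

Final answer: D(12) = 176214841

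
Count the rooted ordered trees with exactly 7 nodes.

This is a standard Catalan-number count: the answer is C_n. Here n = 7 - 1 = 6.
C_n = C(2n,n) - C(2n,n+1), so C_{6} = C(12,6) - C(12,7) = 924 - 792.

Final answer: C_{6} = 132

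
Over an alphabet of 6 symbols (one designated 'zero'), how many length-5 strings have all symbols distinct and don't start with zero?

The leading digit has 5 choices (anything but zero); the next has 5 (anything but the first), then 4, and so on, one fewer each time.
Total: 5 x 5 x 4 x 3 x 2.

Final answer: 600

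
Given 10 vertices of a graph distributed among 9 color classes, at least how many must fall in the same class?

By pigeonhole with 10 objects and 9 categories: ceiling(10/9).

Final answer: 2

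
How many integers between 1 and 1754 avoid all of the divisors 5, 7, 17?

|div by 5|=350, |div by 7|=250, |div by 17|=103.
|div by 5&7|=50, |div by 5&17|=20, |div by 7&17|=14, |div by all|=2.
By inclusion-exclusion, divisible by at least one: 350+250+103-50-20-14+2 = 621.
Not divisible by any: 1754 - 621.

Final answer: 1133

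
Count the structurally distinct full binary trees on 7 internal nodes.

The structures are counted by the Catalan number C_n. Here n = 7.
C_n = (2n)!/(n!(n+1)!), so C_{7} = 14!/(7! x 8!) = C(14,7)/8 = 3432/8.

Final answer: C_{7} = 429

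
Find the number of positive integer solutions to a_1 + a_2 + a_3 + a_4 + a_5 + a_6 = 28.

Substitute a'_i = a_i - 1 (so a'_i >= 0). Then sum a'_i = 28 - 6 = 22.
Stars and bars: C(22+6-1, 6-1) = C(27,5).

Final answer: C(27,5) = 80730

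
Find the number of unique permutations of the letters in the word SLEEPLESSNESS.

Letters (E:4, L:2, N:1, P:1, S:5). Total letters: 13.
Permutations = 13!/(5! x 4! x 2!).

Final answer: 1081080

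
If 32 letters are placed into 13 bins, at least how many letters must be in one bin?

By the pigeonhole principle: ceiling(32/13).

Final answer: 3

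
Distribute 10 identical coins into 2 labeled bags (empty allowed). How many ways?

Stars and bars: C(n+k-1, k-1) = C(11,1).

Final answer: C(11,1) = 11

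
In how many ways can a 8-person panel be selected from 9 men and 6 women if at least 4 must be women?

Sum over valid woman counts:
C(6,4)C(9,4) = 1890
C(6,5)C(9,3) = 504
C(6,6)C(9,2) = 36
Total: 1890 + 504 + 36.

Final answer: 2430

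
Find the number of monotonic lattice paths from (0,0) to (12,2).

Each path has 12 right steps and 2 up steps in some order (14 steps total).
Choose which 2 of the 14 steps are up: C(14,2).

Final answer: C(14,2) = 91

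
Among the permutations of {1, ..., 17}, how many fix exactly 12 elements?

Choose which 12 elements are fixed: C(17,12) = 6188.
Derange the remaining 5 using D(j) = (j-1)(D(j-1) + D(j-2)), D(0)=1, D(1)=0: D(2)=1, D(3)=2, D(4)=9, D(5)=44.
Total: 6188 x 44.

Final answer: C(17,12) D(5) = 272272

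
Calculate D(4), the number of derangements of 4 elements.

D(n) = (n-1)(D(n-1) + D(n-2)), D(0)=1, D(1)=0.
Building up: D(2)=1, D(3)=2.
D(4) = 3 x (D(3) + D(2)) = 3 x (2 + 1).

Final answer: D(4) = 9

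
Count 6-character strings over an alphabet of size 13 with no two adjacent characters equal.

Let g(n) count such strings. g(1) = 13, and each valid string of length n-1 extends in 12 ways (any symbol but the last), so g(n) = 12 g(n-1).
Total: g(6) = 13 x 12^5.

Final answer: 13 x 12^{5} = 3234816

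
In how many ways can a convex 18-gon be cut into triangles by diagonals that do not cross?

The structures are counted by the Catalan number C_n. Here n = 18 - 2 = 16.
C_n = (2n)!/(n!(n+1)!), so C_{16} = 32!/(16! x 17!) = C(32,16)/17 = 601080390/17.

Final answer: C_{16} = 35357670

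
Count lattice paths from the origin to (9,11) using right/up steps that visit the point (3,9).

Paths (0,0)->(3,9): C(12,9) = 220.
Paths (3,9)->(9,11): C(8,2) = 28.
By multiplication principle: 220 x 28.

Final answer: 6160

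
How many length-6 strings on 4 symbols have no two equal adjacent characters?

First character: 4 choices. Each subsequent: 3 choices (must differ from the previous one).
Total: 4 x 3^5.

Final answer: 4 x 3^{5} = 972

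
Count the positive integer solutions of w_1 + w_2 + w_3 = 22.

Substitute w'_i = w_i - 1 (so w'_i >= 0). Then sum w'_i = 22 - 3 = 19.
Stars and bars: C(19+3-1, 3-1) = C(21,2).

Final answer: C(21,2) = 210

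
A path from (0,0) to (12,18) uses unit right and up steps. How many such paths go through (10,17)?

Paths (0,0)->(10,17): C(27,17) = 8436285.
Paths (10,17)->(12,18): C(3,1) = 3.
By multiplication principle: 8436285 x 3.

Final answer: 25308855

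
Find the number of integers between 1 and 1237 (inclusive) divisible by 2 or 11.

Multiples of 2: 618. Multiples of 11: 112. Of both (lcm=22): 56.
By inclusion-exclusion: 618 + 112 - 56.

Final answer: 674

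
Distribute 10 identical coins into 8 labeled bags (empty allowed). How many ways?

Stars and bars: C(n+k-1, k-1) = C(17,7).

Final answer: C(17,7) = 19448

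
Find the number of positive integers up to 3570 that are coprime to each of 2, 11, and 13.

|div by 2|=1785, |div by 11|=324, |div by 13|=274.
|div by 2&11|=162, |div by 2&13|=137, |div by 11&13|=24, |div by all|=12.
By inclusion-exclusion, divisible by at least one: 1785+324+274-162-137-24+12 = 2072.
Not divisible by any: 3570 - 2072.

Final answer: 1498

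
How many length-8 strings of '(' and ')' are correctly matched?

The structures are counted by the Catalan number C_n. Here n = 4 (pairs).
C_n = (2n)!/(n!(n+1)!), so C_{4} = 8!/(4! x 5!) = C(8,4)/5 = 70/5.

Final answer: C_{4} = 14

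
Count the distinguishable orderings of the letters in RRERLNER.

Letters (E:2, L:1, N:1, R:4). Total letters: 8.
Permutations = 8!/(4! x 2!).

Final answer: 840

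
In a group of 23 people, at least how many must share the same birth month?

There are 12 possible values for birth month. With 23 people and 12 categories, by pigeonhole: ceiling(23/12).

Final answer: 2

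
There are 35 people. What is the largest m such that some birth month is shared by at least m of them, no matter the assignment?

There are 12 possible values for birth month. With 35 people and 12 categories, by pigeonhole: ceiling(35/12).

Final answer: 3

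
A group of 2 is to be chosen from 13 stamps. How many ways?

C(13,2) = 13!/(2! x (13-2)!).

Final answer: C(13,2) = 78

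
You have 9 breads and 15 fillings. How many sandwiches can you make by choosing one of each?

By the multiplication principle: 9 x 15.

Final answer: 135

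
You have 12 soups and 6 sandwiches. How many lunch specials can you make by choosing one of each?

By the multiplication principle: 12 x 6.

Final answer: 72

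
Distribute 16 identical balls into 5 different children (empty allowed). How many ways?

Stars and bars: C(n+k-1, k-1) = C(20,4).

Final answer: C(20,4) = 4845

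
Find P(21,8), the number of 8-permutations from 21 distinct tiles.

P(21,8) = 21!/(21-8)! = 21!/13!.

Final answer: P(21,8) = 8204716800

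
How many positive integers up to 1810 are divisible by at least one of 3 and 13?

Multiples of 3: 603. Multiples of 13: 139. Of both (lcm=39): 46.
By inclusion-exclusion: 603 + 139 - 46.

Final answer: 696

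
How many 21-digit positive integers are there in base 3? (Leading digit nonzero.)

In base 3, the leading digit has 2 choices (1..2); each of the remaining 20 digits has 3 choices.
Total: 2 x 3^20.

Final answer: 6973568802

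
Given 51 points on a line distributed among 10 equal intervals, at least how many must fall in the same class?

By pigeonhole with 51 objects and 10 categories: ceiling(51/10).

Final answer: 6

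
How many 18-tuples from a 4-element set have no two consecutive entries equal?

First character: 4 choices. Each subsequent: 3 choices (must differ from the previous one).
Total: 4 x 3^17.

Final answer: 4 x 3^{17} = 516560652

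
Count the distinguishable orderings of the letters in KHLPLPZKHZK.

Letters (H:2, K:3, L:2, P:2, Z:2). Total letters: 11.
Permutations = 11!/(3! x 2! x 2! x 2! x 2!).

Final answer: 415800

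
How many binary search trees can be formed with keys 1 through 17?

The structures are counted by the Catalan number C_n. Here n = 17.
C_n = C(2n,n)/(n+1), so C_{17} = C(34,17)/18 = 2333606220/18.

Final answer: C_{17} = 129644790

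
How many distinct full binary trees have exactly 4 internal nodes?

The structures are counted by the Catalan number C_n. Here n = 4.
C_n = C(2n,n)/(n+1), so C_{4} = C(8,4)/5 = 70/5.

Final answer: C_{4} = 14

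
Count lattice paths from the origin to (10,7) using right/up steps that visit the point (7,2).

Paths (0,0)->(7,2): C(9,2) = 36.
Paths (7,2)->(10,7): C(8,5) = 56.
By multiplication principle: 36 x 56.

Final answer: 2016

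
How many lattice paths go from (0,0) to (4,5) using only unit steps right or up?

Each path has 4 right steps and 5 up steps in some order (9 steps total).
Choose which 5 of the 9 steps are up: C(9,5).

Final answer: C(9,5) = 126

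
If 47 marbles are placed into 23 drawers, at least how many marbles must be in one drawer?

By the pigeonhole principle: ceiling(47/23).

Final answer: 3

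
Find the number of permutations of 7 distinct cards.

The number of ways to arrange 7 distinct objects is 7!.

Final answer: 7! = 5040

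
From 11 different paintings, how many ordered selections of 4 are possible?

P(11,4) = 11!/(11-4)! = 11!/7!.

Final answer: P(11,4) = 7920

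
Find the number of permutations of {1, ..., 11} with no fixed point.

D(n) = (n-1)(D(n-1) + D(n-2)), D(0)=1, D(1)=0.
Building up: D(2)=1, D(3)=2, D(4)=9, D(5)=44, D(6)=265, D(7)=1854, D(8)=14833, D(9)=133496, D(10)=1334961.
D(11) = 10 x (D(10) + D(9)) = 10 x (1334961 + 133496).

Final answer: D(11) = 14684570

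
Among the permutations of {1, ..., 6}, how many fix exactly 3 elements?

Choose which 3 elements are fixed: C(6,3) = 20.
Derange the remaining 3 using D(j) = (j-1)(D(j-1) + D(j-2)), D(0)=1, D(1)=0: D(2)=1, D(3)=2.
Total: 20 x 2.

Final answer: C(6,3) D(3) = 40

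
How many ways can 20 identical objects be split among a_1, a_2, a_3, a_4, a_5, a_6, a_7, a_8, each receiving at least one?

Substitute a'_i = a_i - 1 (so a'_i >= 0). Then sum a'_i = 20 - 8 = 12.
Stars and bars: C(12+8-1, 8-1) = C(19,7).

Final answer: C(19,7) = 50388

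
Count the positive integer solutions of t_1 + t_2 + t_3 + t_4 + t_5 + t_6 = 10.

Substitute t'_i = t_i - 1 (so t'_i >= 0). Then sum t'_i = 10 - 6 = 4.
Stars and bars: C(4+6-1, 6-1) = C(9,5).

Final answer: C(9,5) = 126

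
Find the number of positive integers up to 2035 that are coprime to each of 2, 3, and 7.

|div by 2|=1017, |div by 3|=678, |div by 7|=290.
|div by 2&3|=339, |div by 2&7|=145, |div by 3&7|=96, |div by all|=48.
By inclusion-exclusion, divisible by at least one: 1017+678+290-339-145-96+48 = 1453.
Not divisible by any: 2035 - 1453.

Final answer: 582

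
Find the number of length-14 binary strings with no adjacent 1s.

A valid string ends in 0 (append to any length-(n-1) valid string) or in 01 (append to any length-(n-2) valid string), so a(n) = a(n-1) + a(n-2) with a(1)=2, a(2)=3.
Building up term by term: a(1)=2, a(2)=3, a(3)=5, a(4)=8, a(5)=13, a(6)=21, a(7)=34, a(8)=55, a(9)=89, a(10)=144, a(11)=233, a(12)=377, a(13)=610, a(14)=987.

Final answer: 987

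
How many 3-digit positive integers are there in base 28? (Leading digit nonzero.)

These are the integers in [28^2, 28^3), so the count is 28^3 - 28^2 = 27 x 28^2.

Final answer: 21168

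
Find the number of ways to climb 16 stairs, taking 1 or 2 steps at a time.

Condition on the final move: it is a 1-step (f(n-1) ways to get there) or a 2-step (f(n-2) ways), so f(n) = f(n-1) + f(n-2), with f(1)=1, f(2)=2.
Iterating the recurrence: f(1)=1, f(2)=2, f(3)=3, f(4)=5, f(5)=8, f(6)=13, f(7)=21, f(8)=34, f(9)=55, f(10)=89, f(11)=144, f(12)=233, f(13)=377, f(14)=610, f(15)=987, f(16)=1597.

Final answer: 1597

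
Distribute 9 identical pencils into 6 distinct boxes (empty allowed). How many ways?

Stars and bars: C(n+k-1, k-1) = C(14,5).

Final answer: C(14,5) = 2002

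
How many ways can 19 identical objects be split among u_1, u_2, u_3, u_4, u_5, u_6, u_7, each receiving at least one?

Substitute u'_i = u_i - 1 (so u'_i >= 0). Then sum u'_i = 19 - 7 = 12.
Stars and bars: C(12+7-1, 7-1) = C(18,6).

Final answer: C(18,6) = 18564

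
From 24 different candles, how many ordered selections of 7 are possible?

P(24,7) = 24!/(24-7)! = 24!/17!.

Final answer: P(24,7) = 1744364160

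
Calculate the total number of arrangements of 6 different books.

The number of ways to arrange 6 distinct objects is 6!.

Final answer: 6! = 720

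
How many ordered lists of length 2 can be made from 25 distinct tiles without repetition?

P(25,2) = 25!/(25-2)! = 25!/23!.

Final answer: P(25,2) = 600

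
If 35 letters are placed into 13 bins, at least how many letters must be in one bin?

By the pigeonhole principle: ceiling(35/13).

Final answer: 3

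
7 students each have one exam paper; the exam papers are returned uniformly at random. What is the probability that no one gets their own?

Derangements satisfy D(n) = (n-1)(D(n-1) + D(n-2)), starting from D(0)=1, D(1)=0.
Building up: D(2)=1, D(3)=2, D(4)=9, D(5)=44, D(6)=265, D(7)=1854.
Total arrangements: 7! = 5040.
Probability = D(7)/7! = 103/280.

Final answer: D(7)/7! = 1854/5040 = 0.367857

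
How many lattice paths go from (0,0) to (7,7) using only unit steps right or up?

Each path has 7 right steps and 7 up steps in some order (14 steps total).
Choose which 7 of the 14 steps are up: C(14,7).

Final answer: C(14,7) = 3432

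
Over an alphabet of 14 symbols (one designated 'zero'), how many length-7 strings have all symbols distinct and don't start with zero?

The leading digit has 13 choices (anything but zero); the next has 13 (anything but the first), then 12, and so on, one fewer each time.
Total: 13 x 13 x 12 x 11 x 10 x 9 x 8.

Final answer: 16061760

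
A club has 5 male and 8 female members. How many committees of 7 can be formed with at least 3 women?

Sum over valid woman counts:
C(8,3)C(5,4) = 280
C(8,4)C(5,3) = 700
C(8,5)C(5,2) = 560
C(8,6)C(5,1) = 140
C(8,7)C(5,0) = 8
Total: 280 + 700 + 560 + 140 + 8.

Final answer: 1688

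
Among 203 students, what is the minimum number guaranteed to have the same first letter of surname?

There are 26 possible values for first letter of surname. With 203 students and 26 categories, by pigeonhole: ceiling(203/26).

Final answer: 8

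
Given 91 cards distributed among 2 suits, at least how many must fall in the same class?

By pigeonhole with 91 objects and 2 categories: ceiling(91/2).

Final answer: 46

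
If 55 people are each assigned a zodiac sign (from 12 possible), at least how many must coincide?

There are 12 possible values for zodiac sign. With 55 people and 12 categories, by pigeonhole: ceiling(55/12).

Final answer: 5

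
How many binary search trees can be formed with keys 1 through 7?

This is a standard Catalan-number count: the answer is C_n. Here n = 7.
C_n = C(2n,n)/(n+1), so C_{7} = C(14,7)/8 = 3432/8.

Final answer: C_{7} = 429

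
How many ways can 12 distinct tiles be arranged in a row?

The number of ways to arrange 12 distinct objects is 12!.

Final answer: 12! = 479001600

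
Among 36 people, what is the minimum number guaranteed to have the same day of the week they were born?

There are 7 possible values for day of the week they were born. With 36 people and 7 categories, by pigeonhole: ceiling(36/7).

Final answer: 6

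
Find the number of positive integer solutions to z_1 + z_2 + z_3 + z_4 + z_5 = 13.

Substitute z'_i = z_i - 1 (so z'_i >= 0). Then sum z'_i = 13 - 5 = 8.
Stars and bars: C(8+5-1, 5-1) = C(12,4).

Final answer: C(12,4) = 495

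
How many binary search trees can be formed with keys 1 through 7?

This is counted by the nth Catalan number C_n. Here n = 7.
Using C_0 = 1 and C_(k+1) = C_k x 2(2k+1)/(k+2), build up term by term: C_1=1, C_2=2, C_3=5, C_4=14, C_5=42, C_6=132, C_7=429.

Final answer: C_{7} = 429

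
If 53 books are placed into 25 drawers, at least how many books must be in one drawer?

By the pigeonhole principle: ceiling(53/25).

Final answer: 3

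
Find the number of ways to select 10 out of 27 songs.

C(27,10) = 27!/(10! x 17!).

Final answer: \binom{27}{10} = 8436285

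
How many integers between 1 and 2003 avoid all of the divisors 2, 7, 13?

|div by 2|=1001, |div by 7|=286, |div by 13|=154.
|div by 2&7|=143, |div by 2&13|=77, |div by 7&13|=22, |div by all|=11.
By inclusion-exclusion, divisible by at least one: 1001+286+154-143-77-22+11 = 1210.
Not divisible by any: 2003 - 1210.

Final answer: 793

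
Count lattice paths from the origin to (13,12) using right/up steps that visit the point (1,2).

Paths (0,0)->(1,2): C(3,2) = 3.
Paths (1,2)->(13,12): C(22,10) = 646646.
By multiplication principle: 3 x 646646.

Final answer: 1939938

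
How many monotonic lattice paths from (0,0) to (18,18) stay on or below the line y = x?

Total monotonic paths to (18,18): C(36,18) = 9075135300.
By the reflection principle, paths that go above the diagonal number C(36,19) = 8597496600.
Valid Dyck paths: 9075135300 - 8597496600.
(Equivalently, C_{18} = C(36,18)/19 = 9075135300/19.)

Final answer: C_{18} = 477638700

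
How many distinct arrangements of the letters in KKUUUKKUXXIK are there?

Letters (I:1, K:5, U:4, X:2). Total letters: 12.
Permutations = 12!/(5! x 4! x 2!).

Final answer: 83160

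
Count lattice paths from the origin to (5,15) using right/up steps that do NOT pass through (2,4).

Total paths to (5,15): C(20,15) = 15504.
Paths through (2,4): C(6,4) x C(14,11) = 5460.
Avoiding (2,4): 15504 - 5460.

Final answer: 10044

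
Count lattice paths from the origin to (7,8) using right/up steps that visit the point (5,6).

Paths (0,0)->(5,6): C(11,6) = 462.
Paths (5,6)->(7,8): C(4,2) = 6.
By multiplication principle: 462 x 6.

Final answer: 2772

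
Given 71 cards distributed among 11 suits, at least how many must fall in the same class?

By pigeonhole with 71 objects and 11 categories: ceiling(71/11).

Final answer: 7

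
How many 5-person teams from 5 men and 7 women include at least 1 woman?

Sum over valid woman counts:
C(7,1)C(5,4) = 35
C(7,2)C(5,3) = 210
C(7,3)C(5,2) = 350
C(7,4)C(5,1) = 175
C(7,5)C(5,0) = 21
Total: 35 + 210 + 350 + 175 + 21.

Final answer: 791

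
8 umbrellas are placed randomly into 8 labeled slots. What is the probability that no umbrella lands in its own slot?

Use the recurrence D(n) = (n-1)(D(n-1) + D(n-2)) with D(0)=1, D(1)=0.
Building up: D(2)=1, D(3)=2, D(4)=9, D(5)=44, D(6)=265, D(7)=1854, D(8)=14833.
Total arrangements: 8! = 40320.
Probability = D(8)/8! = 2119/5760.

Final answer: D(8)/8! = 14833/40320 = 0.367882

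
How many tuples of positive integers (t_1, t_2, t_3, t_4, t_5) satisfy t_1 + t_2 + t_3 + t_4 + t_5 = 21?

Substitute t'_i = t_i - 1 (so t'_i >= 0). Then sum t'_i = 21 - 5 = 16.
Stars and bars: C(16+5-1, 5-1) = C(20,4).

Final answer: C(20,4) = 4845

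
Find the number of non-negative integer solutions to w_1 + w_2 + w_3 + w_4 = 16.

Stars and bars with 16 stars and 3 bars:
C(16+4-1, 4-1) = C(19,3).

Final answer: C(19,3) = 969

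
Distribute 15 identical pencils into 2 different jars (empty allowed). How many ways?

Stars and bars: C(n+k-1, k-1) = C(16,1).

Final answer: C(16,1) = 16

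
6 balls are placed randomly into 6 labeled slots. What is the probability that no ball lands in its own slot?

Derangements satisfy D(n) = (n-1)(D(n-1) + D(n-2)), starting from D(0)=1, D(1)=0.
Building up: D(2)=1, D(3)=2, D(4)=9, D(5)=44, D(6)=265.
Total arrangements: 6! = 720.
Probability = D(6)/6! = 53/144.

Final answer: D(6)/6! = 265/720 = 0.368056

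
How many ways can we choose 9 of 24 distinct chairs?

C(24,9) = 24!/(9! x 15!).

Final answer: \binom{24}{9} = 1307504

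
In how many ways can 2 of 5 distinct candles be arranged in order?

P(5,2) = 5!/(5-2)! = 5!/3!.

Final answer: P(5,2) = 20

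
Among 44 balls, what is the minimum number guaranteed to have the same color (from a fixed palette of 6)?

There are 6 possible values for color (from a fixed palette of 6). With 44 balls and 6 categories, by pigeonhole: ceiling(44/6).

Final answer: 8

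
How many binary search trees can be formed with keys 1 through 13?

This is counted by the nth Catalan number C_n. Here n = 13.
C_n = C(2n,n)/(n+1), so C_{13} = C(26,13)/14 = 10400600/14.

Final answer: C_{13} = 742900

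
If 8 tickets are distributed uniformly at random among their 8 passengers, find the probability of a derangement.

Use the recurrence D(n) = (n-1)(D(n-1) + D(n-2)) with D(0)=1, D(1)=0.
Building up: D(2)=1, D(3)=2, D(4)=9, D(5)=44, D(6)=265, D(7)=1854, D(8)=14833.
Total arrangements: 8! = 40320.
Probability = D(8)/8! = 2119/5760.

Final answer: D(8)/8! = 14833/40320 = 0.367882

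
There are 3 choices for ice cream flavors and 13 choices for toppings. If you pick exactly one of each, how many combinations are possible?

By the multiplication principle: 3 x 13.

Final answer: 39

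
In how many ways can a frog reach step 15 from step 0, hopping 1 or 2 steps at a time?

Condition on the final move: it is a 1-step (f(n-1) ways to get there) or a 2-step (f(n-2) ways), so f(n) = f(n-1) + f(n-2), with f(1)=1, f(2)=2.
Iterating the recurrence: f(1)=1, f(2)=2, f(3)=3, f(4)=5, f(5)=8, f(6)=13, f(7)=21, f(8)=34, f(9)=55, f(10)=89, f(11)=144, f(12)=233, f(13)=377, f(14)=610, f(15)=987.

Final answer: 987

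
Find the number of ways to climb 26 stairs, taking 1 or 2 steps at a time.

Let f(n) be the number of climbs. Removing the last move (1 or 2 steps) gives f(n) = f(n-1) + f(n-2); base cases f(1)=1, f(2)=2.
Building up term by term: f(1)=1, f(2)=2, f(3)=3, f(4)=5, f(5)=8, f(6)=13, f(7)=21, f(8)=34, f(9)=55, f(10)=89, f(11)=144, f(12)=233, f(13)=377, f(14)=610, f(15)=987, f(16)=1597, f(17)=2584, f(18)=4181, f(19)=6765, f(20)=10946, f(21)=17711, f(22)=28657, f(23)=46368, f(24)=75025, f(25)=121393, f(26)=196418.

Final answer: 196418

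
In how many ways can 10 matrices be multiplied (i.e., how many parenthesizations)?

This is counted by the nth Catalan number C_n. Here n = 10 - 1 = 9.
Using C_0 = 1 and C_(k+1) = C_k x 2(2k+1)/(k+2), build up term by term: C_1=1, C_2=2, C_3=5, C_4=14, C_5=42, C_6=132, C_7=429, C_8=1430, C_9=4862.

Final answer: C_{9} = 4862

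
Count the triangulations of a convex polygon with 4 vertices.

This is a standard Catalan-number count: the answer is C_n. Here n = 4 - 2 = 2.
C_n = C(2n,n)/(n+1), so C_{2} = C(4,2)/3 = 6/3.

Final answer: C_{2} = 2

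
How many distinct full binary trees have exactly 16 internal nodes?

The structures are counted by the Catalan number C_n. Here n = 16.
C_n = (2n)!/(n!(n+1)!), so C_{16} = 32!/(16! x 17!) = C(32,16)/17 = 601080390/17.

Final answer: C_{16} = 35357670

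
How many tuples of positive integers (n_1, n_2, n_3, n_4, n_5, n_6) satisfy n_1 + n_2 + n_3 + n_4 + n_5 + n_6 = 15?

Substitute n'_i = n_i - 1 (so n'_i >= 0). Then sum n'_i = 15 - 6 = 9.
Stars and bars: C(9+6-1, 6-1) = C(14,5).

Final answer: C(14,5) = 2002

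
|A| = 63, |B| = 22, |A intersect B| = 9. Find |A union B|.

|A union B| = |A| + |B| - |A intersect B| = 63 + 22 - 9.

Final answer: 76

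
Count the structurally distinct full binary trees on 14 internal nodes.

This is counted by the nth Catalan number C_n. Here n = 14.
Using C_0 = 1 and C_(k+1) = C_k x 2(2k+1)/(k+2), build up term by term: C_1=1, C_2=2, C_3=5, C_4=14, C_5=42, C_6=132, C_7=429, C_8=1430, C_9=4862, C_10=16796, C_11=58786, C_12=208012, C_13=742900, C_14=2674440.

Final answer: C_{14} = 2674440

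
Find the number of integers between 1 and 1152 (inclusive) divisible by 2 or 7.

Multiples of 2: 576. Multiples of 7: 164. Of both (lcm=14): 82.
By inclusion-exclusion: 576 + 164 - 82.

Final answer: 658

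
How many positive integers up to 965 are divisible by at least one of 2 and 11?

Multiples of 2: 482. Multiples of 11: 87. Of both (lcm=22): 43.
By inclusion-exclusion: 482 + 87 - 43.

Final answer: 526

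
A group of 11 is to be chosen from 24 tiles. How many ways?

C(24,11) = 24!/(11! x 13!).

Final answer: \binom{24}{11} = 2496144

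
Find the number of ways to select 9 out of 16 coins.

C(16,9) = 16!/(9! x 7!).

Final answer: \binom{16}{9} = 11440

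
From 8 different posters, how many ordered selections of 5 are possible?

P(8,5) = 8!/(8-5)! = 8!/3!.

Final answer: P(8,5) = 6720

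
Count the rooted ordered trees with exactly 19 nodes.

This is a standard Catalan-number count: the answer is C_n. Here n = 19 - 1 = 18.
Using C_0 = 1 and C_(k+1) = C_k x 2(2k+1)/(k+2), build up term by term: C_1=1, C_2=2, C_3=5, C_4=14, C_5=42, C_6=132, C_7=429, C_8=1430, C_9=4862, C_10=16796, C_11=58786, C_12=208012, C_13=742900, C_14=2674440, C_15=9694845, C_16=35357670, C_17=129644790, C_18=477638700.

Final answer: C_{18} = 477638700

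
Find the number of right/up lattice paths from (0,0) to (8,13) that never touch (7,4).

Total paths to (8,13): C(21,13) = 203490.
Paths through (7,4): C(11,4) x C(10,9) = 3300.
Avoiding (7,4): 203490 - 3300.

Final answer: 200190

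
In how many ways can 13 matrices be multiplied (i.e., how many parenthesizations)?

The structures are counted by the Catalan number C_n. Here n = 13 - 1 = 12.
Using C_0 = 1 and C_(k+1) = C_k x 2(2k+1)/(k+2), build up term by term: C_1=1, C_2=2, C_3=5, C_4=14, C_5=42, C_6=132, C_7=429, C_8=1430, C_9=4862, C_10=16796, C_11=58786, C_12=208012.

Final answer: C_{12} = 208012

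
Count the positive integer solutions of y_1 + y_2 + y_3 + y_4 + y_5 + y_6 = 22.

Substitute y'_i = y_i - 1 (so y'_i >= 0). Then sum y'_i = 22 - 6 = 16.
Stars and bars: C(16+6-1, 6-1) = C(21,5).

Final answer: C(21,5) = 20349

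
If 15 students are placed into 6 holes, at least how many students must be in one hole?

By the pigeonhole principle: ceiling(15/6).

Final answer: 3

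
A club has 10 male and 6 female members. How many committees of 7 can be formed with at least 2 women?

Sum over valid woman counts:
C(6,2)C(10,5) = 3780
C(6,3)C(10,4) = 4200
C(6,4)C(10,3) = 1800
C(6,5)C(10,2) = 270
C(6,6)C(10,1) = 10
Total: 3780 + 4200 + 1800 + 270 + 10.

Final answer: 10060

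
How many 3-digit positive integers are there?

The leading digit cannot be 0 (9 options); the other 2 digits can be anything (10 options each).
Total: 9 x 10^2.

Final answer: 900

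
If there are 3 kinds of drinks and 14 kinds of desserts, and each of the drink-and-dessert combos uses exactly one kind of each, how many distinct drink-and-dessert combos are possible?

By the multiplication principle: 3 x 14.

Final answer: 42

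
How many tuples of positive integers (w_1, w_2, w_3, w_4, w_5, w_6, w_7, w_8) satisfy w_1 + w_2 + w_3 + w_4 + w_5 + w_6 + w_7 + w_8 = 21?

Substitute w'_i = w_i - 1 (so w'_i >= 0). Then sum w'_i = 21 - 8 = 13.
Stars and bars: C(13+8-1, 8-1) = C(20,7).

Final answer: C(20,7) = 77520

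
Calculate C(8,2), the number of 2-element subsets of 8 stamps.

C(8,2) = 8!/(2! x (8-2)!).

Final answer: C(8,2) = 28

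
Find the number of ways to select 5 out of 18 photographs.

C(18,5) = 18!/(5! x (18-5)!).

Final answer: C(18,5) = 8568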